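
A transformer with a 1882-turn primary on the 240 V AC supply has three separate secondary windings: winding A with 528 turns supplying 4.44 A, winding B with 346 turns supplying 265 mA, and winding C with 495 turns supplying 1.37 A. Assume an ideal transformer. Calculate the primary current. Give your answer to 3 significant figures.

V_A = 240 × 528/1882 = 67.333 V; V_B = 240 × 346/1882 = 44.123 V; V_C = 240 × 495/1882 = 63.124 V.
P_out = V_A I_A + V_B I_B + V_C I_C = 67.333×4.44 + 44.123×0.265 + 63.124×1.37 = 298.96 + 11.693 + 86.480 = 397.13 W.
Ideal ⇒ P_in = P_out, so I_p = P_out/V_p = 397.13/240 = 1.65 A.

I_p ≈ 1.65 A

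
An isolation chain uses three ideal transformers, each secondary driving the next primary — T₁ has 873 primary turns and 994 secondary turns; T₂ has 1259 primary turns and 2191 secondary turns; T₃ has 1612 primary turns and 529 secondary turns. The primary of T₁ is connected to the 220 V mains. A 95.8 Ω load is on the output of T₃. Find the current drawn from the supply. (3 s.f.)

Secondary of T₁: V = 220.00 × 994/873 = 250.49 V.
Secondary of T₂: V = 250.49 × 2191/1259 = 435.92 V.
Secondary of T₃: V = 435.92 × 529/1612 = 143.05 V.
I_load = 143.05/95.8 = 1.4933 A, so P_out = 143.05 × 1.4933 = 213.62 W.
All ideal ⇒ P_in = P_out, so I_supply = 213.62/220 = 0.971 A.

I_supply ≈ 0.971 A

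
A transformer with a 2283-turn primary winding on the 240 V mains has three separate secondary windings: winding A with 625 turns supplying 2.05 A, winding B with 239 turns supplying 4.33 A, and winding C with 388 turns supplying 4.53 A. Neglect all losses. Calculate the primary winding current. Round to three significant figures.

V_A = 240 × 625/2283 = 65.703 V; V_B = 240 × 239/2283 = 25.125 V; V_C = 240 × 388/2283 = 40.788 V.
P_out = V_A I_A + V_B I_B + V_C I_C = 65.703×2.05 + 25.125×4.33 + 40.788×4.53 = 134.69 + 108.79 + 184.77 = 428.25 W.
Ideal ⇒ P_in = P_out, so I_p = P_out/V_p = 428.25/240 = 1.78 A.

I_p ≈ 1.78 A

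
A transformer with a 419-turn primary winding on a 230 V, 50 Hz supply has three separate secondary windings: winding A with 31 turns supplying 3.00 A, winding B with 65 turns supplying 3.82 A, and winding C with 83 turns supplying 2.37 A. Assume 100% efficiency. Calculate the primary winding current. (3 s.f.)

I_p ≈ 1.28 A

V_A = 230 × 31/419 = 17.017 V; V_B = 230 × 65/419 = 35.680 V; V_C = 230 × 83/419 = 45.561 V.
P_out = V_A I_A + V_B I_B + V_C I_C = 17.017×3.00 + 35.680×3.82 + 45.561×2.37 = 51.050 + 136.30 + 107.98 = 295.33 W.
Ideal ⇒ P_in = P_out, so I_p = P_out/V_p = 295.33/230 = 1.28 A.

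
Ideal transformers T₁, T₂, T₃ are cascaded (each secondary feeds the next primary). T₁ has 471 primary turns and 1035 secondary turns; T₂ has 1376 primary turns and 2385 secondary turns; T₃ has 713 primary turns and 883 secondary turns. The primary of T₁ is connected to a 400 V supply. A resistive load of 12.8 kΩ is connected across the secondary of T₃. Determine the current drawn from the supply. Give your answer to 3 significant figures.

Secondary of T₁: V = 400.00 × 1035/471 = 878.98 V.
Secondary of T₂: V = 878.98 × 2385/1376 = 1523.5 V.
Secondary of T₃: V = 1523.5 × 883/713 = 1886.8 V.
I_load = 1886.8/12800 = 0.14740 A, so P_out = 1886.8 × 0.14740 = 278.12 W.
All ideal ⇒ P_in = P_out, so I_supply = 278.12/400 = 0.695 A.

I_supply ≈ 0.695 A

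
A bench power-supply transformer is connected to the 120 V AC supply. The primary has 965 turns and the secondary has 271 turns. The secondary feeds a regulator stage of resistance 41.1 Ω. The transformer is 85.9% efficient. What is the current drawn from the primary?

V_s = 120 × 271/965 = 33.699 V.
I_s = V_s/R = 33.699/41.1 = 0.81994 A.
P_out = V_s I_s = 33.699 × 0.81994 = 27.632 W.
P_in = P_out/η = 27.632/0.859 = 32.167 W.
I_p = P_in/V_p = 32.167/120 = 0.268 A.

I_p ≈ 0.268 A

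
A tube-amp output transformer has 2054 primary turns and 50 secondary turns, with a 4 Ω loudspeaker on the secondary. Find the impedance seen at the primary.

Z_p = (N_p/N_s)² × Z_s = (2054/50)² × 4 = 6750 Ω.

Z_p ≈ 6750 Ω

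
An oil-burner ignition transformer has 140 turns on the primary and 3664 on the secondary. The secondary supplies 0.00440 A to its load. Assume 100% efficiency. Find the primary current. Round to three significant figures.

For an ideal transformer I_p/I_s = N_s/N_p, so I_p = 0.00440 × 3664/140 = 0.115 A.

I_p ≈ 0.115 A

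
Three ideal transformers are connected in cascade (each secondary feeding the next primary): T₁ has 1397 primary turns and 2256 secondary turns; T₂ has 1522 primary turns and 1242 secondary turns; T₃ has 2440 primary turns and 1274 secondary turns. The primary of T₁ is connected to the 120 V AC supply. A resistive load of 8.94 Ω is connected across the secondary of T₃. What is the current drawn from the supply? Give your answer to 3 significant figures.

Secondary of T₁: V = 120.00 × 2256/1397 = 193.79 V.
Secondary of T₂: V = 193.79 × 1242/1522 = 158.14 V.
Secondary of T₃: V = 158.14 × 1274/2440 = 82.568 V.
I_load = 82.568/8.94 = 9.2358 A, so P_out = 82.568 × 9.2358 = 762.58 W.
All ideal ⇒ P_in = P_out, so I_supply = 762.58/120 = 6.35 A.

I_supply ≈ 6.35 A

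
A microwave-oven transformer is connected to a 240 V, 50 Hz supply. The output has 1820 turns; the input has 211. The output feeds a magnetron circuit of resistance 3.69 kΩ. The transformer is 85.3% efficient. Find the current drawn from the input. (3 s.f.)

V_out = 240 × 1820/211 = 2070.1 V.
I_out = V_out/R = 2070.1/3690 = 0.56101 A.
P_out = V_out I_out = 2070.1 × 0.56101 = 1161.4 W.
P_in = P_out/η = 1161.4/0.853 = 1361.5 W.
I_in = P_in/V_in = 1361.5/240 = 5.67 A.

I_in ≈ 5.67 A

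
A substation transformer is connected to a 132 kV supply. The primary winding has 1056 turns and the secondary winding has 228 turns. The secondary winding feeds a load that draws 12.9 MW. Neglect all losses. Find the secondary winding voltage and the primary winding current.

V_s = V_p × N_s/N_p = 132000 × 228/1056 = 28500 V.
I_s = P/V_s = 1.29×10^7/28500 = 452.63 A.
I_p = I_s × N_s/N_p = 452.63 × 228/1056 = 97.7 A.

V_s ≈ 28500 V, I_p ≈ 97.7 A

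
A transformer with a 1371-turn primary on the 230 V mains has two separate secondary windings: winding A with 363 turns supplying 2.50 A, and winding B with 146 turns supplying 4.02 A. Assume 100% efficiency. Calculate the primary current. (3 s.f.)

I_p ≈ 1.09 A

V_A = 230 × 363/1371 = 60.897 V; V_B = 230 × 146/1371 = 24.493 V.
P_out = V_A I_A + V_B I_B = 60.897×2.50 + 24.493×4.02 = 152.24 + 98.462 = 250.71 W.
Ideal ⇒ P_in = P_out, so I_p = P_out/V_p = 250.71/230 = 1.09 A.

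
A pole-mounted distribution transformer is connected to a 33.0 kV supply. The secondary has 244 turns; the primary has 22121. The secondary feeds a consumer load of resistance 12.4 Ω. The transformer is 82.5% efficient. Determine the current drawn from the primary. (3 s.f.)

I_p ≈ 0.392 A

V_s = 33000 × 244/22121 = 364.00 V.
I_s = V_s/R = 364.00/12.4 = 29.355 A.
P_out = V_s I_s = 364.00 × 29.355 = 10685 W.
P_in = P_out/η = 10685/0.825 = 12952 W.
I_p = P_in/V_p = 12952/33000 = 0.392 A.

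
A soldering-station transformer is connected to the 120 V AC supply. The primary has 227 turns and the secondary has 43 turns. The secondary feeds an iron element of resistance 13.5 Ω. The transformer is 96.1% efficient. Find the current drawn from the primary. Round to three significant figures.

I_p ≈ 0.332 A

V_s = 120 × 43/227 = 22.731 V.
I_s = V_s/R = 22.731/13.5 = 1.6838 A.
P_out = V_s I_s = 22.731 × 1.6838 = 38.275 W.
P_in = P_out/η = 38.275/0.961 = 39.828 W.
I_p = P_in/V_p = 39.828/120 = 0.332 A.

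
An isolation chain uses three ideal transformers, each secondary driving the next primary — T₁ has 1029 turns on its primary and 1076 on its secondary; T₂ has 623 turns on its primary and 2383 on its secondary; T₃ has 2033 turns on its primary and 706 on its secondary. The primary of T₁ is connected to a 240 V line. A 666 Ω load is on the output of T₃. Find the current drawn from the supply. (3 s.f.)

Secondary of T₁: V = 240.00 × 1076/1029 = 250.96 V.
Secondary of T₂: V = 250.96 × 2383/623 = 959.94 V.
Secondary of T₃: V = 959.94 × 706/2033 = 333.36 V.
I_load = 333.36/666 = 0.50054 A, so P_out = 333.36 × 0.50054 = 166.86 W.
All ideal ⇒ P_in = P_out, so I_supply = 166.86/240 = 0.695 A.

I_supply ≈ 0.695 A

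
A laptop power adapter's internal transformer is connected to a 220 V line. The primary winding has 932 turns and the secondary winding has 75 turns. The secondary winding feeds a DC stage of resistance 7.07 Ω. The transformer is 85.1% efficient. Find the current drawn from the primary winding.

I_p ≈ 0.237 A

V_s = 220 × 75/932 = 17.704 V.
I_s = V_s/R = 17.704/7.07 = 2.5041 A.
P_out = V_s I_s = 17.704 × 2.5041 = 44.332 W.
P_in = P_out/η = 44.332/0.851 = 52.094 W.
I_p = P_in/V_p = 52.094/220 = 0.237 A.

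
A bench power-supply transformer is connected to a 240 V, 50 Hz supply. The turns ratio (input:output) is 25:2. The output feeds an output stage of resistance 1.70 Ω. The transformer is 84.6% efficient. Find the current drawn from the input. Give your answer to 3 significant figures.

I_in ≈ 1.07 A

V_out = 240 × 2/25 = 19.200 V.
I_out = V_out/R = 19.200/1.70 = 11.294 A.
P_out = V_out I_out = 19.200 × 11.294 = 216.85 W.
P_in = P_out/η = 216.85/0.846 = 256.32 W.
I_in = P_in/V_in = 256.32/240 = 1.07 A.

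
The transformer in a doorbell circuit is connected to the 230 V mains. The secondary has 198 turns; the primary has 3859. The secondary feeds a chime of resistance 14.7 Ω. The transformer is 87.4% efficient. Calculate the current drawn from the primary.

V_s = 230 × 198/3859 = 11.801 V.
I_s = V_s/R = 11.801/14.7 = 0.80279 A.
P_out = V_s I_s = 11.801 × 0.80279 = 9.4737 W.
P_in = P_out/η = 9.4737/0.874 = 10.839 W.
I_p = P_in/V_p = 10.839/230 = 0.0471 A.

I_p ≈ 0.0471 A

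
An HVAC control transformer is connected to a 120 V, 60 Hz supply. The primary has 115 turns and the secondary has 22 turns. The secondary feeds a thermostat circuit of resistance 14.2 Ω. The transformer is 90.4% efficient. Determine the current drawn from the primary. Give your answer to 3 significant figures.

V_s = 120 × 22/115 = 22.957 V.
I_s = V_s/R = 22.957/14.2 = 1.6167 A.
P_out = V_s I_s = 22.957 × 1.6167 = 37.113 W.
P_in = P_out/η = 37.113/0.904 = 41.054 W.
I_p = P_in/V_p = 41.054/120 = 0.342 A.

I_p ≈ 0.342 A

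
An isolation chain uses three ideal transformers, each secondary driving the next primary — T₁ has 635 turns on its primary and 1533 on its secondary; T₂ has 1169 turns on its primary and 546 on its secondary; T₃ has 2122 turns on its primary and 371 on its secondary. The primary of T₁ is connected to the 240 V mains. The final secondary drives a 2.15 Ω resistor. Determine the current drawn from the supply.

I_supply ≈ 4.34 A

Secondary of T₁: V = 240.00 × 1533/635 = 579.40 V.
Secondary of T₂: V = 579.40 × 546/1169 = 270.62 V.
Secondary of T₃: V = 270.62 × 371/2122 = 47.314 V.
I_load = 47.314/2.15 = 22.006 A, so P_out = 47.314 × 22.006 = 1041.2 W.
All ideal ⇒ P_in = P_out, so I_supply = 1041.2/240 = 4.34 A.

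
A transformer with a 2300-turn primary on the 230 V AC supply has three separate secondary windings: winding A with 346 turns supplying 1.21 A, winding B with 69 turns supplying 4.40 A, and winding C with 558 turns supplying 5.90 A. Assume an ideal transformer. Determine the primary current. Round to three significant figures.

V_A = 230 × 346/2300 = 34.600 V; V_B = 230 × 69/2300 = 6.9000 V; V_C = 230 × 558/2300 = 55.800 V.
P_out = V_A I_A + V_B I_B + V_C I_C = 34.600×1.21 + 6.9000×4.40 + 55.800×5.90 = 41.866 + 30.360 + 329.22 = 401.45 W.
Ideal ⇒ P_in = P_out, so I_p = P_out/V_p = 401.45/230 = 1.75 A.

I_p ≈ 1.75 A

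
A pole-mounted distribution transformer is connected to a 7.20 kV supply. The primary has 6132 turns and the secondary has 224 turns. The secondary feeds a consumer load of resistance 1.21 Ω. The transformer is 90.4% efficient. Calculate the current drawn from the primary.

V_s = 7200 × 224/6132 = 263.01 V.
I_s = V_s/R = 263.01/1.21 = 217.37 A.
P_out = V_s I_s = 263.01 × 217.37 = 57170 W.
P_in = P_out/η = 57170/0.904 = 63242 W.
I_p = P_in/V_p = 63242/7200 = 8.78 A.

I_p ≈ 8.78 A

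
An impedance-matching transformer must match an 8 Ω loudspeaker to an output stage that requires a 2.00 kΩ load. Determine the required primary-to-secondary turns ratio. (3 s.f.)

Z_p/Z_s = (N_p/N_s)², so N_p/N_s = √(2000/8) = √250 = 15.8.

N_p/N_s ≈ 15.8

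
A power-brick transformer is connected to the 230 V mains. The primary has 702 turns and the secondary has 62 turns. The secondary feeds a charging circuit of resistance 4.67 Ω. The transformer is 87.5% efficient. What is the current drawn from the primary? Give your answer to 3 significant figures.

V_s = 230 × 62/702 = 20.313 V.
I_s = V_s/R = 20.313/4.67 = 4.3498 A.
P_out = V_s I_s = 20.313 × 4.3498 = 88.358 W.
P_in = P_out/η = 88.358/0.875 = 100.98 W.
I_p = P_in/V_p = 100.98/230 = 0.439 A.

I_p ≈ 0.439 A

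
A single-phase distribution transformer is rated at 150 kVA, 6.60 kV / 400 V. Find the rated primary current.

I_p ≈ 22.7 A

I_p = S/V_p = 150000/6600 = 22.7 A.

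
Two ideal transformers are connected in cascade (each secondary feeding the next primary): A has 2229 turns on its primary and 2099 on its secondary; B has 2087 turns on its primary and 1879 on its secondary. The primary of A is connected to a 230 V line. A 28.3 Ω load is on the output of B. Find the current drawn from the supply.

I_supply ≈ 5.84 A

After A: V = 230.00 × 2099/2229 = 216.59 V.
After B: V = 216.59 × 1879/2087 = 195.00 V.
I_load = 195.00/28.3 = 6.8905 A, so P_out = 195.00 × 6.8905 = 1343.6 W.
All ideal ⇒ P_in = P_out, so I_supply = 1343.6/230 = 5.84 A.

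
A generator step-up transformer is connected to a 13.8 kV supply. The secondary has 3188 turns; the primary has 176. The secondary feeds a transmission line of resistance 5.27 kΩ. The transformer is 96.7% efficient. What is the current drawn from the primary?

I_p ≈ 888 A

V_s = 13800 × 3188/176 = 249970 V.
I_s = V_s/R = 249970/5270 = 47.432 A.
P_out = V_s I_s = 249970 × 47.432 = 1.1857×10^7 W.
P_in = P_out/η = 1.1857×10^7/0.967 = 1.2261×10^7 W.
I_p = P_in/V_p = 1.2261×10^7/13800 = 888 A.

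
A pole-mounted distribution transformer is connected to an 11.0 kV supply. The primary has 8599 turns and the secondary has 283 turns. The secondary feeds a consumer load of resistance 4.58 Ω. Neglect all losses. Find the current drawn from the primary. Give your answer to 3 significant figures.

I_p ≈ 2.60 A

V_s = V_p × N_s/N_p = 11000 × 283/8599 = 362.02 V.
I_s = V_s/R = 362.02/4.58 = 79.043 A.
For an ideal transformer I_p N_p = I_s N_s, so I_p = 79.043 × 283/8599 = 2.60 A.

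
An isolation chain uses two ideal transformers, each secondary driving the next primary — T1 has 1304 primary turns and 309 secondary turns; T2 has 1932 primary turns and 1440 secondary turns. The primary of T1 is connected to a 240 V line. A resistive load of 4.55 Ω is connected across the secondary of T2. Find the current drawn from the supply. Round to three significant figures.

Secondary of T1: V = 240.00 × 309/1304 = 56.871 V.
Secondary of T2: V = 56.871 × 1440/1932 = 42.388 V.
I_load = 42.388/4.55 = 9.3161 A, so P_out = 42.388 × 9.3161 = 394.90 W.
All ideal ⇒ P_in = P_out, so I_supply = 394.90/240 = 1.65 A.

I_supply ≈ 1.65 A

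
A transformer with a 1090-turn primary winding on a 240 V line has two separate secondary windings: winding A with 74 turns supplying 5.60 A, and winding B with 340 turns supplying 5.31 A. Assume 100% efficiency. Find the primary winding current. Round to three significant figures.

I_p ≈ 2.04 A

V_A = 240 × 74/1090 = 16.294 V; V_B = 240 × 340/1090 = 74.862 V.
P_out = V_A I_A + V_B I_B = 16.294×5.60 + 74.862×5.31 = 91.244 + 397.52 = 488.76 W.
Ideal ⇒ P_in = P_out, so I_p = P_out/V_p = 488.76/240 = 2.04 A.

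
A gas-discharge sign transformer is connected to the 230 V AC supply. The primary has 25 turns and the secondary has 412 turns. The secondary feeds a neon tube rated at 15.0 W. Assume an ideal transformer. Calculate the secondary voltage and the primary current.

V_s = V_p × N_s/N_p = 230 × 412/25 = 3790.4 V.
I_s = P/V_s = 15.0/3790.4 = 0.0039574 A.
I_p = I_s × N_s/N_p = 0.0039574 × 412/25 = 0.0652 A.

V_s ≈ 3790 V, I_p ≈ 0.0652 A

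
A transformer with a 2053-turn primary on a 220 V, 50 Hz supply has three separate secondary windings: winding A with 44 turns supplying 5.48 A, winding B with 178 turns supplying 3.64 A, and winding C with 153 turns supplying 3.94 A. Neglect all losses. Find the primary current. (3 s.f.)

I_p ≈ 0.727 A

V_A = 220 × 44/2053 = 4.7151 V; V_B = 220 × 178/2053 = 19.075 V; V_C = 220 × 153/2053 = 16.396 V.
P_out = V_A I_A + V_B I_B + V_C I_C = 4.7151×5.48 + 19.075×3.64 + 16.396×3.94 = 25.838 + 69.431 + 64.598 = 159.87 W.
Ideal ⇒ P_in = P_out, so I_p = P_out/V_p = 159.87/220 = 0.727 A.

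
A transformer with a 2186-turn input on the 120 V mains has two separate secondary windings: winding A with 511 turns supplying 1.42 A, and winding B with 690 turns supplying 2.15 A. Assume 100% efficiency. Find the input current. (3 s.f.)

V_A = 120 × 511/2186 = 28.051 V; V_B = 120 × 690/2186 = 37.877 V.
P_out = V_A I_A + V_B I_B = 28.051×1.42 + 37.877×2.15 = 39.833 + 81.436 = 121.27 W.
Ideal ⇒ P_in = P_out, so I_in = P_out/V_in = 121.27/120 = 1.01 A.

I_in ≈ 1.01 A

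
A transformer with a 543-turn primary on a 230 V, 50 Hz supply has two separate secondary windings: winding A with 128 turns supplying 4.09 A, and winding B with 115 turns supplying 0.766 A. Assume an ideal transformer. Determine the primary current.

I_p ≈ 1.13 A

V_A = 230 × 128/543 = 54.217 V; V_B = 230 × 115/543 = 48.711 V.
P_out = V_A I_A + V_B I_B = 54.217×4.09 + 48.711×0.766 = 221.75 + 37.313 = 259.06 W.
Ideal ⇒ P_in = P_out, so I_p = P_out/V_p = 259.06/230 = 1.13 A.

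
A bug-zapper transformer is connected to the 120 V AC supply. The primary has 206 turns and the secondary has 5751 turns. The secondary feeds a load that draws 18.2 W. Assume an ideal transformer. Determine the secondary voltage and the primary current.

V_s = V_p × N_s/N_p = 120 × 5751/206 = 3350.1 V.
I_s = P/V_s = 18.2/3350.1 = 0.0054327 A.
I_p = I_s × N_s/N_p = 0.0054327 × 5751/206 = 0.152 A.

V_s ≈ 3350 V, I_p ≈ 0.152 A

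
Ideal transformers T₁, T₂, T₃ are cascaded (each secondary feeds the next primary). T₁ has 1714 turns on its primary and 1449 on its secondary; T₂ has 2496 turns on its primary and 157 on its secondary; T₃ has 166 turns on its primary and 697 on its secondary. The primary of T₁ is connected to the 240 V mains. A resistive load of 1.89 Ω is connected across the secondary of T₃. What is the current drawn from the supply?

Secondary of T₁: V = 240.00 × 1449/1714 = 202.89 V.
Secondary of T₂: V = 202.89 × 157/2496 = 12.762 V.
Secondary of T₃: V = 12.762 × 697/166 = 53.586 V.
I_load = 53.586/1.89 = 28.352 A, so P_out = 53.586 × 28.352 = 1519.3 W.
All ideal ⇒ P_in = P_out, so I_supply = 1519.3/240 = 6.33 A.

I_supply ≈ 6.33 A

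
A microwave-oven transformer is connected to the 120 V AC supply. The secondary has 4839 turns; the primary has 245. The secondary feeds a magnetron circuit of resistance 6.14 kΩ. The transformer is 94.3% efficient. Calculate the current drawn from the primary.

V_s = 120 × 4839/245 = 2370.1 V.
I_s = V_s/R = 2370.1/6140 = 0.38601 A.
P_out = V_s I_s = 2370.1 × 0.38601 = 914.90 W.
P_in = P_out/η = 914.90/0.943 = 970.20 W.
I_p = P_in/V_p = 970.20/120 = 8.09 A.

I_p ≈ 8.09 A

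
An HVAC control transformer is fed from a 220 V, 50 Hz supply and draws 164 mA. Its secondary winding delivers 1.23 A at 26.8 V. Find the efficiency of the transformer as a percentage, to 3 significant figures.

P_in = 220 × 0.164 = 36.0800 W.
P_out = 26.8 × 1.23 = 32.9640 W.
η = P_out/P_in = 32.9640/36.0800 = 0.914.

η ≈ 91.4%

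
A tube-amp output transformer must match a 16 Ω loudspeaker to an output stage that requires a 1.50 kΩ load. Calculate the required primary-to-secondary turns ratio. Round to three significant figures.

Z_p/Z_s = (N_p/N_s)², so N_p/N_s = √(1500/16) = √93.8 = 9.68.

N_p/N_s ≈ 9.68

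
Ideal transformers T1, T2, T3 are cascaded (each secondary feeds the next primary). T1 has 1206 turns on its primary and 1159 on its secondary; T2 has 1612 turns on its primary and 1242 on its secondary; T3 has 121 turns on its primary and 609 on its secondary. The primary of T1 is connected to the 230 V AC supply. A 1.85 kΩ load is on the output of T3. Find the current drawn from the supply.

I_supply ≈ 1.73 A

Secondary of T1: V = 230.00 × 1159/1206 = 221.04 V.
Secondary of T2: V = 221.04 × 1242/1612 = 170.30 V.
Secondary of T3: V = 170.30 × 609/121 = 857.14 V.
I_load = 857.14/1850 = 0.46332 A, so P_out = 857.14 × 0.46332 = 397.13 W.
All ideal ⇒ P_in = P_out, so I_supply = 397.13/230 = 1.73 A.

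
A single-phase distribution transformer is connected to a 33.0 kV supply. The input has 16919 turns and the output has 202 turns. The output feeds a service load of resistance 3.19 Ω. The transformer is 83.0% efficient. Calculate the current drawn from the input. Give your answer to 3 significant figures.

V_out = 33000 × 202/16919 = 393.99 V.
I_out = V_out/R = 393.99/3.19 = 123.51 A.
P_out = V_out I_out = 393.99 × 123.51 = 48662 W.
P_in = P_out/η = 48662/0.830 = 58629 W.
I_in = P_in/V_in = 58629/33000 = 1.78 A.

I_in ≈ 1.78 A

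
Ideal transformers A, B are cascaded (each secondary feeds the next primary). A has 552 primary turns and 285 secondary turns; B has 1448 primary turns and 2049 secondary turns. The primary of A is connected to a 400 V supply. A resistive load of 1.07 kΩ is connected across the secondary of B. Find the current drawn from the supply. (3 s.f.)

I_supply ≈ 0.200 A

Secondary of A: V = 400.00 × 285/552 = 206.52 V.
Secondary of B: V = 206.52 × 2049/1448 = 292.24 V.
I_load = 292.24/1070 = 0.27312 A, so P_out = 292.24 × 0.27312 = 79.817 W.
All ideal ⇒ P_in = P_out, so I_supply = 79.817/400 = 0.200 A.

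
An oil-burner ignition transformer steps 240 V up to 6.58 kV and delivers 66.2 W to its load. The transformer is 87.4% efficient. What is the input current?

P_in = P_out/η = 66.2/0.874 = 75.744 W.
I_in = P_in/V_in = 75.744/240 = 0.316 A.

I_in ≈ 0.316 A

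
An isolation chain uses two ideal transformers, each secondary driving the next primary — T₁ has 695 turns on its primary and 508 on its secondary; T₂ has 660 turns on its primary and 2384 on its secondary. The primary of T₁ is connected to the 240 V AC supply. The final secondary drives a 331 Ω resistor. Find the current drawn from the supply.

Secondary of T₁: V = 240.00 × 508/695 = 175.42 V.
Secondary of T₂: V = 175.42 × 2384/660 = 633.65 V.
I_load = 633.65/331 = 1.9144 A, so P_out = 633.65 × 1.9144 = 1213.0 W.
All ideal ⇒ P_in = P_out, so I_supply = 1213.0/240 = 5.05 A.

I_supply ≈ 5.05 A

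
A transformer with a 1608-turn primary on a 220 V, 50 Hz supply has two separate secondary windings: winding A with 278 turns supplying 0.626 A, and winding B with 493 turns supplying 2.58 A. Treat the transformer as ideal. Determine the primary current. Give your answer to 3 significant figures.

V_A = 220 × 278/1608 = 38.035 V; V_B = 220 × 493/1608 = 67.450 V.
P_out = V_A I_A + V_B I_B = 38.035×0.626 + 67.450×2.58 = 23.810 + 174.02 = 197.83 W.
Ideal ⇒ P_in = P_out, so I_p = P_out/V_p = 197.83/220 = 0.899 A.

I_p ≈ 0.899 A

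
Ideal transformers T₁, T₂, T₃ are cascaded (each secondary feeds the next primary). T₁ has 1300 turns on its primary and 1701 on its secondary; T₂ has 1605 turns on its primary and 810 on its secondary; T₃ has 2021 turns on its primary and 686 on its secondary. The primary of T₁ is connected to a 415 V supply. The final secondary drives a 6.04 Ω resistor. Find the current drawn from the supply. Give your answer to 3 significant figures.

Secondary of T₁: V = 415.00 × 1701/1300 = 543.01 V.
Secondary of T₂: V = 543.01 × 810/1605 = 274.04 V.
Secondary of T₃: V = 274.04 × 686/2021 = 93.020 V.
I_load = 93.020/6.04 = 15.401 A, so P_out = 93.020 × 15.401 = 1432.6 W.
All ideal ⇒ P_in = P_out, so I_supply = 1432.6/415 = 3.45 A.

I_supply ≈ 3.45 A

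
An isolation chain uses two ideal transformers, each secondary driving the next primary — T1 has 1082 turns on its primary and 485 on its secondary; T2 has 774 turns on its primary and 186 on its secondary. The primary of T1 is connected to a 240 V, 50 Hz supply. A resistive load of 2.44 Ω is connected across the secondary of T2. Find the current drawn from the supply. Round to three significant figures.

After T1: V = 240.00 × 485/1082 = 107.58 V.
After T2: V = 107.58 × 186/774 = 25.852 V.
I_load = 25.852/2.44 = 10.595 A, so P_out = 25.852 × 10.595 = 273.91 W.
All ideal ⇒ P_in = P_out, so I_supply = 273.91/240 = 1.14 A.

I_supply ≈ 1.14 A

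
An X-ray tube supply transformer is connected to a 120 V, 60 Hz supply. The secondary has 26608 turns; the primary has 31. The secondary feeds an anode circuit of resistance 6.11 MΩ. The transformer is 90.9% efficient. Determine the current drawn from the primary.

V_s = 120 × 26608/31 = 103000 V.
I_s = V_s/R = 103000/(6.11×10^6) = 0.016857 A.
P_out = V_s I_s = 103000 × 0.016857 = 1736.3 W.
P_in = P_out/η = 1736.3/0.909 = 1910.1 W.
I_p = P_in/V_p = 1910.1/120 = 15.9 A.

I_p ≈ 15.9 A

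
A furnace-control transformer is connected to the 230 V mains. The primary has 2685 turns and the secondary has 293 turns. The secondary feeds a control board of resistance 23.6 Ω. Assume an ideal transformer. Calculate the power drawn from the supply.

V_s = V_p × N_s/N_p = 230 × 293/2685 = 25.099 V.
I_s = V_s/R = 25.099/23.6 = 1.0635 A.
I_p = I_s × N_s/N_p = 1.0635 × 293/2685 = 0.11605 A.
P = V_p I_p = 230 × 0.11605 = 26.7 W.

P ≈ 26.7 W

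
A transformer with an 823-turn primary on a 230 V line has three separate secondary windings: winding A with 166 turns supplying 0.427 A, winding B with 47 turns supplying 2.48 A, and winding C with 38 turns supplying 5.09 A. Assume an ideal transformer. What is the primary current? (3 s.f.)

I_p ≈ 0.463 A

V_A = 230 × 166/823 = 46.391 V; V_B = 230 × 47/823 = 13.135 V; V_C = 230 × 38/823 = 10.620 V.
P_out = V_A I_A + V_B I_B + V_C I_C = 46.391×0.427 + 13.135×2.48 + 10.620×5.09 = 19.809 + 32.574 + 54.054 = 106.44 W.
Ideal ⇒ P_in = P_out, so I_p = P_out/V_p = 106.44/230 = 0.463 A.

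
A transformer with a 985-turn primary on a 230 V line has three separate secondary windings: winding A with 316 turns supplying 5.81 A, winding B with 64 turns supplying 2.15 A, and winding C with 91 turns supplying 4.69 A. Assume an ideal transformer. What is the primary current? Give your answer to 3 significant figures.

I_p ≈ 2.44 A

V_A = 230 × 316/985 = 73.787 V; V_B = 230 × 64/985 = 14.944 V; V_C = 230 × 91/985 = 21.249 V.
P_out = V_A I_A + V_B I_B + V_C I_C = 73.787×5.81 + 14.944×2.15 + 21.249×4.69 = 428.70 + 32.130 + 99.657 = 560.49 W.
Ideal ⇒ P_in = P_out, so I_p = P_out/V_p = 560.49/230 = 2.44 A.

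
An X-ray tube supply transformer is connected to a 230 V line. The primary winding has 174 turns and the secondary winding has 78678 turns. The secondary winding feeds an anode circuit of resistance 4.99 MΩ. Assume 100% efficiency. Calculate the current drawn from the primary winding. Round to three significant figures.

V_s = V_p × N_s/N_p = 230 × 78678/174 = 104000 V.
I_s = V_s/R = 104000/(4.99×10^6) = 0.020842 A.
For an ideal transformer I_p N_p = I_s N_s, so I_p = 0.020842 × 78678/174 = 9.42 A.

I_p ≈ 9.42 A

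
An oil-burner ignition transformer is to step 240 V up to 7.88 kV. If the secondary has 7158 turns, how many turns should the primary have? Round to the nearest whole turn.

N_p = 218 turns

N_p/N_s = V_p/V_s, so N_p = 7158 × 240/7880 = 218.0 ≈ 218 turns.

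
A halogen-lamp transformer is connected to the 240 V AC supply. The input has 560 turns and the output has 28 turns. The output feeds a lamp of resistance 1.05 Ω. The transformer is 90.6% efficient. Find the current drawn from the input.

I_in ≈ 0.631 A

V_out = 240 × 28/560 = 12.000 V.
I_out = V_out/R = 12.000/1.05 = 11.429 A.
P_out = V_out I_out = 12.000 × 11.429 = 137.14 W.
P_in = P_out/η = 137.14/0.906 = 151.37 W.
I_in = P_in/V_in = 151.37/240 = 0.631 A.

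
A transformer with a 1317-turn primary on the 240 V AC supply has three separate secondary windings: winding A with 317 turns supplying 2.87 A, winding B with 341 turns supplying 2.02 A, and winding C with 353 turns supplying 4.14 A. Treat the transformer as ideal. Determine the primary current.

I_p ≈ 2.32 A

V_A = 240 × 317/1317 = 57.768 V; V_B = 240 × 341/1317 = 62.141 V; V_C = 240 × 353/1317 = 64.328 V.
P_out = V_A I_A + V_B I_B + V_C I_C = 57.768×2.87 + 62.141×2.02 + 64.328×4.14 = 165.79 + 125.53 + 266.32 = 557.64 W.
Ideal ⇒ P_in = P_out, so I_p = P_out/V_p = 557.64/240 = 2.32 A.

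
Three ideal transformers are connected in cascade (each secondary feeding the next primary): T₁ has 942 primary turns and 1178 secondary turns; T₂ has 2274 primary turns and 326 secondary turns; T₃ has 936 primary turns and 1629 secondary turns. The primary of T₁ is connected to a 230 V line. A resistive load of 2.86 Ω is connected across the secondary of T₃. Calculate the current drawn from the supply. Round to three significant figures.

I_supply ≈ 7.83 A

Secondary of T₁: V = 230.00 × 1178/942 = 287.62 V.
Secondary of T₂: V = 287.62 × 326/2274 = 41.233 V.
Secondary of T₃: V = 41.233 × 1629/936 = 71.762 V.
I_load = 71.762/2.86 = 25.092 A, so P_out = 71.762 × 25.092 = 1800.6 W.
All ideal ⇒ P_in = P_out, so I_supply = 1800.6/230 = 7.83 A.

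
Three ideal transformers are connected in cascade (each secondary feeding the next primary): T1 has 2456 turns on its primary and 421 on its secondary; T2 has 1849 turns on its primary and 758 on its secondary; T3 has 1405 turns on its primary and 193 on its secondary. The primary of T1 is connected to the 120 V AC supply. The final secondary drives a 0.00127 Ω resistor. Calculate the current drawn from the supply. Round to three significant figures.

I_supply ≈ 8.80 A

Secondary of T1: V = 120.00 × 421/2456 = 20.570 V.
Secondary of T2: V = 20.570 × 758/1849 = 8.4327 V.
Secondary of T3: V = 8.4327 × 193/1405 = 1.1584 V.
I_load = 1.1584/0.00127 = 912.10 A, so P_out = 1.1584 × 912.10 = 1056.6 W.
All ideal ⇒ P_in = P_out, so I_supply = 1056.6/120 = 8.80 A.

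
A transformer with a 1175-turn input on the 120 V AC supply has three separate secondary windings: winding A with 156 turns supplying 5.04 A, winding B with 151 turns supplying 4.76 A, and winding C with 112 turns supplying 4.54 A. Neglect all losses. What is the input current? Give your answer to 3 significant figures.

I_in ≈ 1.71 A

V_A = 120 × 156/1175 = 15.932 V; V_B = 120 × 151/1175 = 15.421 V; V_C = 120 × 112/1175 = 11.438 V.
P_out = V_A I_A + V_B I_B + V_C I_C = 15.932×5.04 + 15.421×4.76 + 11.438×4.54 = 80.297 + 73.405 + 51.930 = 205.63 W.
Ideal ⇒ P_in = P_out, so I_in = P_out/V_in = 205.63/120 = 1.71 A.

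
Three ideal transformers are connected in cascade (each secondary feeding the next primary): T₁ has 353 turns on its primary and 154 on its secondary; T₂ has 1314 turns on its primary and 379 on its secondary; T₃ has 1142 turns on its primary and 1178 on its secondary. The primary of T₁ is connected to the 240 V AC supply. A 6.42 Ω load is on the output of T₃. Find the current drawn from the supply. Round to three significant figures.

Secondary of T₁: V = 240.00 × 154/353 = 104.70 V.
Secondary of T₂: V = 104.70 × 379/1314 = 30.200 V.
Secondary of T₃: V = 30.200 × 1178/1142 = 31.152 V.
I_load = 31.152/6.42 = 4.8523 A, so P_out = 31.152 × 4.8523 = 151.16 W.
All ideal ⇒ P_in = P_out, so I_supply = 151.16/240 = 0.630 A.

I_supply ≈ 0.630 A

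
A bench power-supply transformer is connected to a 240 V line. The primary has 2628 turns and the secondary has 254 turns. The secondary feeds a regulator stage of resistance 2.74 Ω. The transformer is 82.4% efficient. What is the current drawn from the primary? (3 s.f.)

I_p ≈ 0.993 A

V_s = 240 × 254/2628 = 23.196 V.
I_s = V_s/R = 23.196/2.74 = 8.4658 A.
P_out = V_s I_s = 23.196 × 8.4658 = 196.38 W.
P_in = P_out/η = 196.38/0.824 = 238.32 W.
I_p = P_in/V_p = 238.32/240 = 0.993 A.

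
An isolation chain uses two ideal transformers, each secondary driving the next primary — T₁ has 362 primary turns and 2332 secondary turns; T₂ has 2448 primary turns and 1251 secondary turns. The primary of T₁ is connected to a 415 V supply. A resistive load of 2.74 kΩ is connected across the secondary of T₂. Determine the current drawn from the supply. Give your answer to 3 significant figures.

Secondary of T₁: V = 415.00 × 2332/362 = 2673.4 V.
Secondary of T₂: V = 2673.4 × 1251/2448 = 1366.2 V.
I_load = 1366.2/2740 = 0.49861 A, so P_out = 1366.2 × 0.49861 = 681.20 W.
All ideal ⇒ P_in = P_out, so I_supply = 681.20/415 = 1.64 A.

I_supply ≈ 1.64 A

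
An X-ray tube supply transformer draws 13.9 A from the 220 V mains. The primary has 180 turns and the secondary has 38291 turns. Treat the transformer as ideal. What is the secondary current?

I_s/I_p = N_p/N_s, so I_s = 13.9 × 180/38291 = 0.0653 A.

I_s ≈ 0.0653 A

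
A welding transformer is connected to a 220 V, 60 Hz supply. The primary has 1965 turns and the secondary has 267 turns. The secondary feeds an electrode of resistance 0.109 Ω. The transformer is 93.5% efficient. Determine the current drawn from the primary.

I_p ≈ 39.9 A

V_s = 220 × 267/1965 = 29.893 V.
I_s = V_s/R = 29.893/0.109 = 274.25 A.
P_out = V_s I_s = 29.893 × 274.25 = 8198.2 W.
P_in = P_out/η = 8198.2/0.935 = 8768.1 W.
I_p = P_in/V_p = 8768.1/220 = 39.9 A.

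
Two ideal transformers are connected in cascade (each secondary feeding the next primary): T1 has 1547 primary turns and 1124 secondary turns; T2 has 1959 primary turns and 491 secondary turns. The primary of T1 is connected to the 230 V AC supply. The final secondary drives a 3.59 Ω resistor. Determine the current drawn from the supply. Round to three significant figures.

Secondary of T1: V = 230.00 × 1124/1547 = 167.11 V.
Secondary of T2: V = 167.11 × 491/1959 = 41.884 V.
I_load = 41.884/3.59 = 11.667 A, so P_out = 41.884 × 11.667 = 488.66 W.
All ideal ⇒ P_in = P_out, so I_supply = 488.66/230 = 2.12 A.

I_supply ≈ 2.12 A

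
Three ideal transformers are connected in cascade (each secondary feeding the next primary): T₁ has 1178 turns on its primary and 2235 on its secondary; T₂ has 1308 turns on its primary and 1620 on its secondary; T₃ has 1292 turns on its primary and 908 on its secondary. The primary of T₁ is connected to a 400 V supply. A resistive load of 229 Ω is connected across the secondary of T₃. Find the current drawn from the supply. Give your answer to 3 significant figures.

I_supply ≈ 4.76 A

After T₁: V = 400.00 × 2235/1178 = 758.91 V.
After T₂: V = 758.91 × 1620/1308 = 939.94 V.
After T₃: V = 939.94 × 908/1292 = 660.58 V.
I_load = 660.58/229 = 2.8846 A, so P_out = 660.58 × 2.8846 = 1905.5 W.
All ideal ⇒ P_in = P_out, so I_supply = 1905.5/400 = 4.76 A.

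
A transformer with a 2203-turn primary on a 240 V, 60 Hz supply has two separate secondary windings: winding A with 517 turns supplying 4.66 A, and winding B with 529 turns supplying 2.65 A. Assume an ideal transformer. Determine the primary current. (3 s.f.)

I_p ≈ 1.73 A

V_A = 240 × 517/2203 = 56.323 V; V_B = 240 × 529/2203 = 57.631 V.
P_out = V_A I_A + V_B I_B = 56.323×4.66 + 57.631×2.65 = 262.47 + 152.72 = 415.19 W.
Ideal ⇒ P_in = P_out, so I_p = P_out/V_p = 415.19/240 = 1.73 A.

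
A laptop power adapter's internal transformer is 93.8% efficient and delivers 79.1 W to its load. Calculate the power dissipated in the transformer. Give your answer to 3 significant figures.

P_loss ≈ 5.23 W

P_in = P_out/η = 79.1/0.938 = 84.3284 W.
P_loss = P_in − P_out = 84.3284 − 79.1 = 5.23 W.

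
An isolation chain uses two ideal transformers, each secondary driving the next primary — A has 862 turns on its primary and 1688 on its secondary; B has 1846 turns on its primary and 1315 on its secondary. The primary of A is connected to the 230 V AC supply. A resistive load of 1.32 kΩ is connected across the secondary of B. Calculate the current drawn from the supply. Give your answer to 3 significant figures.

Secondary of A: V = 230.00 × 1688/862 = 450.39 V.
Secondary of B: V = 450.39 × 1315/1846 = 320.84 V.
I_load = 320.84/1320 = 0.24306 A, so P_out = 320.84 × 0.24306 = 77.983 W.
All ideal ⇒ P_in = P_out, so I_supply = 77.983/230 = 0.339 A.

I_supply ≈ 0.339 A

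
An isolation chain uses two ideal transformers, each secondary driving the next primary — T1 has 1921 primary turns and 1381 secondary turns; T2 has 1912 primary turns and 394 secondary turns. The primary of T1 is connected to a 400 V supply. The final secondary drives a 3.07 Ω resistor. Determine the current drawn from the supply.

After T1: V = 400.00 × 1381/1921 = 287.56 V.
After T2: V = 287.56 × 394/1912 = 59.256 V.
I_load = 59.256/3.07 = 19.302 A, so P_out = 59.256 × 19.302 = 1143.7 W.
All ideal ⇒ P_in = P_out, so I_supply = 1143.7/400 = 2.86 A.

I_supply ≈ 2.86 A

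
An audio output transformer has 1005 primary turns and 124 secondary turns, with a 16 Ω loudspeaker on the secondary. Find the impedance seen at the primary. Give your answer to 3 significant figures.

Z_p = (N_p/N_s)² × Z_s = (1005/124)² × 16 = 1050 Ω.

Z_p ≈ 1050 Ω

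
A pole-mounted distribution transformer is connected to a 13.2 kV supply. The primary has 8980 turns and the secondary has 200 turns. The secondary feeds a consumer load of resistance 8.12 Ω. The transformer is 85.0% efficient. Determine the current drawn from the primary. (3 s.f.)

V_s = 13200 × 200/8980 = 293.99 V.
I_s = V_s/R = 293.99/8.12 = 36.205 A.
P_out = V_s I_s = 293.99 × 36.205 = 10644 W.
P_in = P_out/η = 10644/0.850 = 12522 W.
I_p = P_in/V_p = 12522/13200 = 0.949 A.

I_p ≈ 0.949 A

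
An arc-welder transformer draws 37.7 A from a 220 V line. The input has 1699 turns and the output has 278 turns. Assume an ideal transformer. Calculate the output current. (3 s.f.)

I_out ≈ 230 A

I_out/I_in = N_in/N_out, so I_out = 37.7 × 1699/278 = 230 A.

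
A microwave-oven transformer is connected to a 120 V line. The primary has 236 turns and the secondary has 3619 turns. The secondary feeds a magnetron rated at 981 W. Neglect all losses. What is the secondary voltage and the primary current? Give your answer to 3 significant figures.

V_s ≈ 1840 V, I_p ≈ 8.17 A

V_s = V_p × N_s/N_p = 120 × 3619/236 = 1840.2 V.
I_s = P/V_s = 981/1840.2 = 0.53310 A.
I_p = I_s × N_s/N_p = 0.53310 × 3619/236 = 8.17 A.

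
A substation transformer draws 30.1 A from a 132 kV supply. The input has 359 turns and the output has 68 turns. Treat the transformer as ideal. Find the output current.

I_out/I_in = N_in/N_out, so I_out = 30.1 × 359/68 = 159 A.

I_out ≈ 159 A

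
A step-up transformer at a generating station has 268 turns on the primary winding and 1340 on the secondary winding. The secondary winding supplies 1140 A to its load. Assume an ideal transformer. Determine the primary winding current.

For an ideal transformer I_p/I_s = N_s/N_p, so I_p = 1140 × 1340/268 = 5700 A.

I_p ≈ 5700 A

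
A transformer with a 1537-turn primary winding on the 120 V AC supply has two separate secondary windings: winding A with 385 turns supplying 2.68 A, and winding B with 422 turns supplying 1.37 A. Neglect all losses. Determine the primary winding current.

I_p ≈ 1.05 A

V_A = 120 × 385/1537 = 30.059 V; V_B = 120 × 422/1537 = 32.947 V.
P_out = V_A I_A + V_B I_B = 30.059×2.68 + 32.947×1.37 = 80.557 + 45.138 = 125.69 W.
Ideal ⇒ P_in = P_out, so I_p = P_out/V_p = 125.69/120 = 1.05 A.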